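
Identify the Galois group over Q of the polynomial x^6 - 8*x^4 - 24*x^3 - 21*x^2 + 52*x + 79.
The polynomial f is an irreducible sextic over Q, so G = Gal(f/Q) is one of the 16 transitive subgroups 6T1, ..., 6T16 of S_6. The discriminant of f is 51513463034944 = 7177288^2, a perfect square, so G is contained in A_6. The transitive groups of degree 6 contained in A_6 are: A_4 (6T4, order 12), S_4 (6T7, order 24), (C_3 x C_3) : C_4 (6T10, order 36), PSL(2,5) (6T12, order 60), A_6 (6T15, order 360). By Dedekind's theorem, for a prime p not dividing disc(f) the degrees of the irreducible factors of f mod p form the cycle type of an element of G. Factoring f modulo the 79 such primes p <= 421 (skipping 2, 19, 23, which divide the discriminant), each new pattern first appears at: mod 3: f = (x^3 + x^2 + 2)(x^3 + 2x^2 + 2x + 2), pattern 3+3; mod 5: f = (x^2 + 2x + 4)(x^4 + 3x^3 + 2x^2 + 1), pattern 4+2; mod 43: f = (x + 8)(x + 38)(x^2 + 14x + 7)(x^2 + 26x + 14), pattern 2+2+1+1; mod 223: f = (x + 19)(x + 26)(x + 135)(x + 141)(x + 173)(x + 175), pattern 1+1+1+1+1+1. No other pattern occurs in this range, so the set of observed cycle types is {3+3, 4+2, 2+2+1+1, 1+1+1+1+1+1}. The candidates containing elements of all these cycle types are S_4 (6T7) of order 24, (C_3 x C_3) : C_4 (6T10) of order 36, A_6 (6T15) of order 360; the others are excluded. The observed types are precisely the cycle types that occur in S_4 (6T7). Each of the other remaining candidates has further cycle types, and by the Chebotarev density theorem the matching factorization patterns would occur for a proportion of primes equal to their share of the group: (C_3 x C_3) : C_4 (6T10) additionally contains elements of type 3+1+1+1 (4 of its 36 elements, about 11% of primes); A_6 (6T15) additionally contains elements of type 5+1, 3+1+1+1 (184 of its 360 elements, about 51% of primes). None of the 79 primes tested shows any such pattern (for each of these groups the chance of that is below 10^-4), which rules them out. Hence G = S_4 (6T7), of order 24.

S_4 (order 24)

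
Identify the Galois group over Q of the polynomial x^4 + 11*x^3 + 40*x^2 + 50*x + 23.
The polynomial is an irreducible quartic over Q and its discriminant is 192589, which is not a perfect square, so the Galois group is not contained in A_4. The resolvent cubic y^3 - 40*y^2 + 458*y - 1603 is irreducible over Q. An irreducible resolvent with non-square discriminant gives S_4.

S_4 (order 24)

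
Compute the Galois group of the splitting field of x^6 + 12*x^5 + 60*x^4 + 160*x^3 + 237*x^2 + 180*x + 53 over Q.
The polynomial f is an irreducible sextic over Q, so G = Gal(f/Q) is one of the 16 transitive subgroups 6T1, ..., 6T16 of S_6. The discriminant of f is -419904, which is not a perfect square, so G is not contained in A_6. The transitive groups of degree 6 not contained in A_6 are: C_6 (6T1, order 6), S_3 (6T2, order 6), D_6 (6T3, order 12), C_3 x S_3 (6T5, order 18), A_4 x C_2 (6T6, order 24), S_4 (6T8, order 24), S_3 x S_3 (6T9, order 36), S_4 x C_2 (6T11, order 48), (S_3 x S_3) : C_2 (6T13, order 72), PGL(2,5) (6T14, order 120), S_6 (6T16, order 720). By Dedekind's theorem, for a prime p not dividing disc(f) the degrees of the irreducible factors of f mod p form the cycle type of an element of G. Factoring f modulo the 33 such primes p <= 149 (skipping 2, 3, which divide the discriminant), each new pattern first appears at: mod 5: f = (x^3 + 3x^2 + 2x + 3)(x^3 + 4x^2 + x + 1), pattern 3+3; mod 7: f = (x^6 + 5x^5 + 4x^4 + 6x^3 + 6x^2 + 5x + 4), pattern 6; mod 17: f = (x + 10)(x + 11)(x^2 + 4x + 7)(x^2 + 4x + 14), pattern 2+2+1+1; mod 19: f = (x + 5)(x + 10)(x + 13)(x + 18)(x^2 + 4x + 1), pattern 2+1+1+1+1; mod 71: f = (x^2 + 4x + 20)(x^2 + 4x + 29)(x^2 + 4x + 34), pattern 2+2+2. No other pattern occurs in this range, so the set of observed cycle types is {3+3, 6, 2+2+1+1, 2+1+1+1+1, 2+2+2}. The candidates containing elements of all these cycle types are A_4 x C_2 (6T6) of order 24, S_4 x C_2 (6T11) of order 48, (S_3 x S_3) : C_2 (6T13) of order 72, S_6 (6T16) of order 720; the others are excluded. The observed types are precisely the cycle types that occur in A_4 x C_2 (6T6) (apart from the identity). Each of the other remaining candidates has further cycle types, and by the Chebotarev density theorem the matching factorization patterns would occur for a proportion of primes equal to their share of the group: S_4 x C_2 (6T11) additionally contains elements of type 4+2, 4+1+1 (12 of its 48 elements, about 25% of primes); (S_3 x S_3) : C_2 (6T13) additionally contains elements of type 4+2, 3+2+1, 3+1+1+1 (34 of its 72 elements, about 47% of primes); S_6 (6T16) additionally contains elements of type 5+1, 4+2, 4+1+1, 3+2+1, 3+1+1+1 (484 of its 720 elements, about 67% of primes). None of the 33 primes tested shows any such pattern (for each of these groups the chance of that is below 10^-4), which rules them out. Hence G = A_4 x C_2 (6T6), of order 24.

A_4 x C_2 (also written A4xC2)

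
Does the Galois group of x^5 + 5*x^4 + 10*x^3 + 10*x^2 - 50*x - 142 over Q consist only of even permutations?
The polynomial is irreducible of degree 5 over Q. Its discriminant is 58564000000 = 242000^2, a perfect square. A Galois group lies in the alternating group exactly when the discriminant is a square in Q, so the Galois group (A_5) is contained in A_5.

Yes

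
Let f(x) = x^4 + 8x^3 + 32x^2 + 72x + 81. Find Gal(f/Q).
V_4

The polynomial is an irreducible quartic over Q and its discriminant is 1016064 = 1008^2, a perfect square, so the Galois group is contained in A_4. The resolvent cubic y^3 - 32*y^2 + 252*y splits completely over Q, which gives the Klein four-group V_4.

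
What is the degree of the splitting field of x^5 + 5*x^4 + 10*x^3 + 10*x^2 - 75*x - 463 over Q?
10

The degree of the splitting field over Q equals the order of the Galois group, so first determine the group. The polynomial f is an irreducible quintic over Q, so G = Gal(f/Q) is a transitive subgroup of S_5: one of C_5 (5T1, order 5), D_5 (5T2, order 10), F_20 (5T3, order 20), A_5 (5T4, order 60) or S_5 (5T5, order 120). The discriminant of f is 67108864000000 = 8192000^2, a perfect square, so G is contained in A_5. The transitive groups of degree 5 contained in A_5 are: C_5 (5T1, order 5), D_5 (5T2, order 10), A_5 (5T4, order 60). By Dedekind's theorem, for a prime p not dividing disc(f) the degrees of the irreducible factors of f mod p form the cycle type of an element of G. Factoring f modulo the 23 such primes p <= 97 (skipping 2, 5, which divide the discriminant), each new pattern first appears at: mod 3: f = (x + 1)(x^2 + 1)(x^2 + x + 2), pattern 2+2+1; mod 7: f = (x^5 + 5x^4 + 3x^3 + 3x^2 + 2x + 6), pattern 5. No other pattern occurs in this range, so the set of observed cycle types is {2+2+1, 5}. The candidates containing elements of all these cycle types are D_5 (5T2) of order 10, A_5 (5T4) of order 60; the others are excluded. The observed types are precisely the cycle types that occur in D_5 (5T2) (apart from the identity). Each of the other remaining candidates has further cycle types, and by the Chebotarev density theorem the matching factorization patterns would occur for a proportion of primes equal to their share of the group: A_5 (5T4) additionally contains elements of type 3+1+1 (20 of its 60 elements, about 33% of primes). None of the 23 primes tested shows any such pattern (for each of these groups the chance of that is below 10^-4), which rules them out. Hence G = D_5 (5T2), of order 10. The Galois group D_5 (5T2) has order 10, so the splitting field has degree 10 over Q.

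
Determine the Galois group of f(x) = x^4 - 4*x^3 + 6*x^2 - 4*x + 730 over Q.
V_4

The polynomial is an irreducible quartic over Q and its discriminant is 99179645184 = 314928^2, a perfect square, so the Galois group is contained in A_4. The resolvent cubic y^3 - 6*y^2 - 2904*y + 5824 splits completely over Q, which gives the Klein four-group V_4.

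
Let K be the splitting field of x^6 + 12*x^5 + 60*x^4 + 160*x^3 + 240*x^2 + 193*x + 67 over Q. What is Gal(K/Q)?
The polynomial f is an irreducible sextic over Q, so G = Gal(f/Q) is one of the 16 transitive subgroups 6T1, ..., 6T16 of S_6. The discriminant of f is -43531, which is not a perfect square, so G is not contained in A_6. The transitive groups of degree 6 not contained in A_6 are: C_6 (6T1, order 6), S_3 (6T2, order 6), D_6 (6T3, order 12), C_3 x S_3 (6T5, order 18), A_4 x C_2 (6T6, order 24), S_4 (6T8, order 24), S_3 x S_3 (6T9, order 36), S_4 x C_2 (6T11, order 48), (S_3 x S_3) : C_2 (6T13, order 72), PGL(2,5) (6T14, order 120), S_6 (6T16, order 720). By Dedekind's theorem, for a prime p not dividing disc(f) the degrees of the irreducible factors of f mod p form the cycle type of an element of G. Factoring f modulo the 4 such primes p <= 7, each new pattern first appears at: mod 2: f = (x^6 + x + 1), pattern 6; mod 3: f = (x + 1)(x^2 + 1)(x^3 + 2x^2 + 1), pattern 3+2+1; mod 5: f = (x^3 + 3x^2 + 4x + 3)(x^3 + 4x^2 + 4x + 4), pattern 3+3; mod 7: f = (x + 4)(x^5 + x^4 + 6x^2 + 6x + 1), pattern 5+1. No other pattern occurs in this range, so the set of observed cycle types is {6, 3+2+1, 3+3, 5+1}. Among the candidates above, the only group containing elements of all these cycle types is S_6 (6T16); every other candidate lacks at least one of them. Hence G = S_6 (6T16), of order 720.

S_6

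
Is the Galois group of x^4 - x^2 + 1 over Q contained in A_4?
The polynomial is irreducible of degree 4 over Q. Its discriminant is 144 = 12^2, a perfect square. A Galois group lies in the alternating group exactly when the discriminant is a square in Q, so the Galois group (V_4) is contained in A_4.

Yes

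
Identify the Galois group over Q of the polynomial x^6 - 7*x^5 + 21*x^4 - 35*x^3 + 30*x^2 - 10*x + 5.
The polynomial f is an irreducible sextic over Q, so G = Gal(f/Q) is one of the 16 transitive subgroups 6T1, ..., 6T16 of S_6. The discriminant of f is 525625 = 725^2, a perfect square, so G is contained in A_6. The transitive groups of degree 6 contained in A_6 are: A_4 (6T4, order 12), S_4 (6T7, order 24), (C_3 x C_3) : C_4 (6T10, order 36), PSL(2,5) (6T12, order 60), A_6 (6T15, order 360). By Dedekind's theorem, for a prime p not dividing disc(f) the degrees of the irreducible factors of f mod p form the cycle type of an element of G. Factoring f modulo the 19 such primes p <= 73 (skipping 5, 29, which divide the discriminant), each new pattern first appears at: mod 2: f = (x^2 + x + 1)(x^4 + x + 1), pattern 4+2; mod 11: f = (x^3 + 2x + 9)(x^3 + 4x^2 + 8x + 3), pattern 3+3; mod 19: f = (x + 6)(x + 7)(x^2 + 5x + 12)(x^2 + 13x + 10), pattern 2+2+1+1; mod 61: f = (x + 18)(x + 25)(x + 32)(x^3 + 40x^2 + 14x + 47), pattern 3+1+1+1. No other pattern occurs in this range, so the set of observed cycle types is {4+2, 3+3, 2+2+1+1, 3+1+1+1}. The candidates containing elements of all these cycle types are (C_3 x C_3) : C_4 (6T10) of order 36, A_6 (6T15) of order 360; the others are excluded. The observed types are precisely the cycle types that occur in (C_3 x C_3) : C_4 (6T10) (apart from the identity). Each of the other remaining candidates has further cycle types, and by the Chebotarev density theorem the matching factorization patterns would occur for a proportion of primes equal to their share of the group: A_6 (6T15) additionally contains elements of type 5+1 (144 of its 360 elements, about 40% of primes). None of the 19 primes tested shows any such pattern (for each of these groups the chance of that is below 10^-4), which rules them out. Hence G = (C_3 x C_3) : C_4 (6T10), of order 36.

(C_3 x C_3) : C_4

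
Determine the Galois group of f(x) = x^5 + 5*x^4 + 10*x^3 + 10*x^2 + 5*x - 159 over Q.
F_20 (also written F20)

The polynomial f is an irreducible quintic over Q, so G = Gal(f/Q) is a transitive subgroup of S_5: one of C_5 (5T1, order 5), D_5 (5T2, order 10), F_20 (5T3, order 20), A_5 (5T4, order 60) or S_5 (5T5, order 120). The discriminant of f is 2048000000000, which is not a perfect square, so G is not contained in A_5. The transitive groups of degree 5 not contained in A_5 are: F_20 (5T3, order 20), S_5 (5T5, order 120). By Dedekind's theorem, for a prime p not dividing disc(f) the degrees of the irreducible factors of f mod p form the cycle type of an element of G. Factoring f modulo the 18 such primes p <= 71 (skipping 2, 5, which divide the discriminant), each new pattern first appears at: mod 3: f = (x)(x^4 + 2x^3 + x^2 + x + 2), pattern 4+1; mod 11: f = (x^5 + 5x^4 + 10x^3 + 10x^2 + 5x + 6), pattern 5; mod 19: f = (x + 8)(x^2 + 5x + 15)(x^2 + 11x + 2), pattern 2+2+1; mod 31: f = (x + 4)(x + 7)(x + 13)(x + 18)(x + 25), pattern 1+1+1+1+1. No other pattern occurs in this range, so the set of observed cycle types is {4+1, 5, 2+2+1, 1+1+1+1+1}. The candidates containing elements of all these cycle types are F_20 (5T3) of order 20, S_5 (5T5) of order 120; the others are excluded. The observed types are precisely the cycle types that occur in F_20 (5T3). Each of the other remaining candidates has further cycle types, and by the Chebotarev density theorem the matching factorization patterns would occur for a proportion of primes equal to their share of the group: S_5 (5T5) additionally contains elements of type 3+2, 3+1+1, 2+1+1+1 (50 of its 120 elements, about 42% of primes). None of the 18 primes tested shows any such pattern (for each of these groups the chance of that is below 10^-4), which rules them out. Hence G = F_20 (5T3), of order 20.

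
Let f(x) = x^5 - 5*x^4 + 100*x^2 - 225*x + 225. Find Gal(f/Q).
D_5 (order 10)

The polynomial f is an irreducible quintic over Q, so G = Gal(f/Q) is a transitive subgroup of S_5: one of C_5 (5T1, order 5), D_5 (5T2, order 10), F_20 (5T3, order 20), A_5 (5T4, order 60) or S_5 (5T5, order 120). The discriminant of f is 23040000000000 = 4800000^2, a perfect square, so G is contained in A_5. The transitive groups of degree 5 contained in A_5 are: C_5 (5T1, order 5), D_5 (5T2, order 10), A_5 (5T4, order 60). By Dedekind's theorem, for a prime p not dividing disc(f) the degrees of the irreducible factors of f mod p form the cycle type of an element of G. Factoring f modulo the 23 such primes p <= 101 (skipping 2, 3, 5, which divide the discriminant), each new pattern first appears at: mod 7: f = (x^5 + 2x^4 + 2x^2 + 6x + 1), pattern 5; mod 17: f = (x + 1)(x^2 + 12x + 12)(x^2 + 16x + 6), pattern 2+2+1. No other pattern occurs in this range, so the set of observed cycle types is {5, 2+2+1}. The candidates containing elements of all these cycle types are D_5 (5T2) of order 10, A_5 (5T4) of order 60; the others are excluded. The observed types are precisely the cycle types that occur in D_5 (5T2) (apart from the identity). Each of the other remaining candidates has further cycle types, and by the Chebotarev density theorem the matching factorization patterns would occur for a proportion of primes equal to their share of the group: A_5 (5T4) additionally contains elements of type 3+1+1 (20 of its 60 elements, about 33% of primes). None of the 23 primes tested shows any such pattern (for each of these groups the chance of that is below 10^-4), which rules them out. Hence G = D_5 (5T2), of order 10.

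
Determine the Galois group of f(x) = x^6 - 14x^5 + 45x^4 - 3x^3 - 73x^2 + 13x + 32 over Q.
PSL(2,5)

The polynomial f is an irreducible sextic over Q, so G = Gal(f/Q) is one of the 16 transitive subgroups 6T1, ..., 6T16 of S_6. The discriminant of f is 3646117689361 = 1909481^2, a perfect square, so G is contained in A_6. The transitive groups of degree 6 contained in A_6 are: A_4 (6T4, order 12), S_4 (6T7, order 24), (C_3 x C_3) : C_4 (6T10, order 36), PSL(2,5) (6T12, order 60), A_6 (6T15, order 360). By Dedekind's theorem, for a prime p not dividing disc(f) the degrees of the irreducible factors of f mod p form the cycle type of an element of G. Factoring f modulo the 21 such primes p <= 83 (skipping 7, 19, which divide the discriminant), each new pattern first appears at: mod 2: f = (x)(x^5 + x^3 + x^2 + x + 1), pattern 5+1; mod 11: f = (x^3 + x^2 + 9x + 6)(x^3 + 7x^2 + 7x + 9), pattern 3+3; mod 61: f = (x + 35)(x + 58)(x^2 + 38x + 23)(x^2 + 38x + 33), pattern 2+2+1+1. No other pattern occurs in this range, so the set of observed cycle types is {5+1, 3+3, 2+2+1+1}. The candidates containing elements of all these cycle types are PSL(2,5) (6T12) of order 60, A_6 (6T15) of order 360; the others are excluded. The observed types are precisely the cycle types that occur in PSL(2,5) (6T12) (apart from the identity). Each of the other remaining candidates has further cycle types, and by the Chebotarev density theorem the matching factorization patterns would occur for a proportion of primes equal to their share of the group: A_6 (6T15) additionally contains elements of type 4+2, 3+1+1+1 (130 of its 360 elements, about 36% of primes). None of the 21 primes tested shows any such pattern (for each of these groups the chance of that is below 10^-4), which rules them out. Hence G = PSL(2,5) (6T12), of order 60.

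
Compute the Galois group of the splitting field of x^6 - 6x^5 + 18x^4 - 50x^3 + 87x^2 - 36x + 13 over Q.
The polynomial f is an irreducible sextic over Q, so G = Gal(f/Q) is one of the 16 transitive subgroups 6T1, ..., 6T16 of S_6. The discriminant of f is -28010528989632, which is not a perfect square, so G is not contained in A_6. The transitive groups of degree 6 not contained in A_6 are: C_6 (6T1, order 6), S_3 (6T2, order 6), D_6 (6T3, order 12), C_3 x S_3 (6T5, order 18), A_4 x C_2 (6T6, order 24), S_4 (6T8, order 24), S_3 x S_3 (6T9, order 36), S_4 x C_2 (6T11, order 48), (S_3 x S_3) : C_2 (6T13, order 72), PGL(2,5) (6T14, order 120), S_6 (6T16, order 720). By Dedekind's theorem, for a prime p not dividing disc(f) the degrees of the irreducible factors of f mod p form the cycle type of an element of G. Factoring f modulo the 21 such primes p <= 89 (skipping 2, 3, 7, which divide the discriminant), each new pattern first appears at: mod 5: f = (x^6 + 4x^5 + 3x^4 + 2x^2 + 4x + 3), pattern 6; mod 11: f = (x + 6)(x^5 + 10x^4 + 2x^3 + 4x^2 + 8x + 4), pattern 5+1; mod 13: f = (x)(x + 7)(x^4 + 5x^2 + 6x + 6), pattern 4+1+1; mod 23: f = (x + 6)(x + 19)(x^2 + 16x + 19)(x^2 + 22x + 9), pattern 2+2+1+1; mod 43: f = (x^3 + 40x^2 + 3x + 11)(x^3 + 40x^2 + 6x + 9), pattern 3+3; mod 61: f = (x^2 + 11x + 5)(x^2 + 13x + 6)(x^2 + 31x + 35), pattern 2+2+2. No other pattern occurs in this range, so the set of observed cycle types is {6, 5+1, 4+1+1, 2+2+1+1, 3+3, 2+2+2}. The candidates containing elements of all these cycle types are PGL(2,5) (6T14) of order 120, S_6 (6T16) of order 720; the others are excluded. The observed types are precisely the cycle types that occur in PGL(2,5) (6T14) (apart from the identity). Each of the other remaining candidates has further cycle types, and by the Chebotarev density theorem the matching factorization patterns would occur for a proportion of primes equal to their share of the group: S_6 (6T16) additionally contains elements of type 4+2, 3+2+1, 3+1+1+1, 2+1+1+1+1 (265 of its 720 elements, about 37% of primes). None of the 21 primes tested shows any such pattern (for each of these groups the chance of that is below 10^-4), which rules them out. Hence G = PGL(2,5) (6T14), of order 120.

PGL(2,5) (order 120)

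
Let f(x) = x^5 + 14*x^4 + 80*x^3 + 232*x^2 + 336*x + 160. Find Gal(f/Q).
The polynomial f is an irreducible quintic over Q, so G = Gal(f/Q) is a transitive subgroup of S_5: one of C_5 (5T1, order 5), D_5 (5T2, order 10), F_20 (5T3, order 20), A_5 (5T4, order 60) or S_5 (5T5, order 120). The discriminant of f is 2316304384 = 48128^2, a perfect square, so G is contained in A_5. The transitive groups of degree 5 contained in A_5 are: C_5 (5T1, order 5), D_5 (5T2, order 10), A_5 (5T4, order 60). By Dedekind's theorem, for a prime p not dividing disc(f) the degrees of the irreducible factors of f mod p form the cycle type of an element of G. Factoring f modulo the 23 such primes p <= 97 (skipping 2, 47, which divide the discriminant), each new pattern first appears at: mod 3: f = (x^5 + 2x^4 + 2x^3 + x^2 + 1), pattern 5; mod 5: f = (x)(x^2 + 3)(x^2 + 4x + 2), pattern 2+2+1; mod 83: f = (x + 27)(x + 39)(x + 55)(x + 61)(x + 81), pattern 1+1+1+1+1. No other pattern occurs in this range, so the set of observed cycle types is {5, 2+2+1, 1+1+1+1+1}. The candidates containing elements of all these cycle types are D_5 (5T2) of order 10, A_5 (5T4) of order 60; the others are excluded. The observed types are precisely the cycle types that occur in D_5 (5T2). Each of the other remaining candidates has further cycle types, and by the Chebotarev density theorem the matching factorization patterns would occur for a proportion of primes equal to their share of the group: A_5 (5T4) additionally contains elements of type 3+1+1 (20 of its 60 elements, about 33% of primes). None of the 23 primes tested shows any such pattern (for each of these groups the chance of that is below 10^-4), which rules them out. Hence G = D_5 (5T2), of order 10.

5T2: D_5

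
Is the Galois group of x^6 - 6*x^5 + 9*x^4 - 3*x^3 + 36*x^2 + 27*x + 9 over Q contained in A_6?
The polynomial is irreducible of degree 6 over Q. Its discriminant is -16829675182323, which is not a perfect square. A Galois group lies in the alternating group exactly when the discriminant is a square in Q, so the Galois group (C_6) is not contained in A_6.

No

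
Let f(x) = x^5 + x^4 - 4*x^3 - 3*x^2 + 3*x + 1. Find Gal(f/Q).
5T1: C_5

The polynomial f is an irreducible quintic over Q, so G = Gal(f/Q) is a transitive subgroup of S_5: one of C_5 (5T1, order 5), D_5 (5T2, order 10), F_20 (5T3, order 20), A_5 (5T4, order 60) or S_5 (5T5, order 120). The discriminant of f is 14641 = 121^2, a perfect square, so G is contained in A_5. The transitive groups of degree 5 contained in A_5 are: C_5 (5T1, order 5), D_5 (5T2, order 10), A_5 (5T4, order 60). By Dedekind's theorem, for a prime p not dividing disc(f) the degrees of the irreducible factors of f mod p form the cycle type of an element of G. Factoring f modulo the 14 such primes p <= 47 (skipping 11, which divides the discriminant), each new pattern first appears at: mod 2: f = (x^5 + x^4 + x^2 + x + 1), pattern 5; mod 23: f = (x + 9)(x + 12)(x + 13)(x + 17)(x + 19), pattern 1+1+1+1+1. No other pattern occurs in this range, so the set of observed cycle types is {5, 1+1+1+1+1}. The candidates containing elements of all these cycle types are C_5 (5T1) of order 5, D_5 (5T2) of order 10, A_5 (5T4) of order 60; the others are excluded. The observed types are precisely the cycle types that occur in C_5 (5T1). Each of the other remaining candidates has further cycle types, and by the Chebotarev density theorem the matching factorization patterns would occur for a proportion of primes equal to their share of the group: D_5 (5T2) additionally contains elements of type 2+2+1 (5 of its 10 elements, about 50% of primes); A_5 (5T4) additionally contains elements of type 3+1+1, 2+2+1 (35 of its 60 elements, about 58% of primes). None of the 14 primes tested shows any such pattern (for each of these groups the chance of that is below 10^-4), which rules them out. Hence G = C_5 (5T1), of order 5.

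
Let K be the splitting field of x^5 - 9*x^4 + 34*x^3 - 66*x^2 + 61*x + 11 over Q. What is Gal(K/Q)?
D_5 (order 10)

The polynomial f is an irreducible quintic over Q, so G = Gal(f/Q) is a transitive subgroup of S_5: one of C_5 (5T1, order 5), D_5 (5T2, order 10), F_20 (5T3, order 20), A_5 (5T4, order 60) or S_5 (5T5, order 120). The discriminant of f is 2316304384 = 48128^2, a perfect square, so G is contained in A_5. The transitive groups of degree 5 contained in A_5 are: C_5 (5T1, order 5), D_5 (5T2, order 10), A_5 (5T4, order 60). By Dedekind's theorem, for a prime p not dividing disc(f) the degrees of the irreducible factors of f mod p form the cycle type of an element of G. Factoring f modulo the 23 such primes p <= 97 (skipping 2, 47, which divide the discriminant), each new pattern first appears at: mod 3: f = (x^5 + x^3 + x + 2), pattern 5; mod 5: f = (x + 1)(x^2 + 2x + 4)(x^2 + 3x + 4), pattern 2+2+1; mod 83: f = (x + 3)(x + 23)(x + 29)(x + 45)(x + 57), pattern 1+1+1+1+1. No other pattern occurs in this range, so the set of observed cycle types is {5, 2+2+1, 1+1+1+1+1}. The candidates containing elements of all these cycle types are D_5 (5T2) of order 10, A_5 (5T4) of order 60; the others are excluded. The observed types are precisely the cycle types that occur in D_5 (5T2). Each of the other remaining candidates has further cycle types, and by the Chebotarev density theorem the matching factorization patterns would occur for a proportion of primes equal to their share of the group: A_5 (5T4) additionally contains elements of type 3+1+1 (20 of its 60 elements, about 33% of primes). None of the 23 primes tested shows any such pattern (for each of these groups the chance of that is below 10^-4), which rules them out. Hence G = D_5 (5T2), of order 10.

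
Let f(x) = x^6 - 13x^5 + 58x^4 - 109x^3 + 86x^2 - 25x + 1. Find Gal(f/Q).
The polynomial f is an irreducible sextic over Q, so G = Gal(f/Q) is one of the 16 transitive subgroups 6T1, ..., 6T16 of S_6. The discriminant of f is 324179200, which is not a perfect square, so G is not contained in A_6. The transitive groups of degree 6 not contained in A_6 are: C_6 (6T1, order 6), S_3 (6T2, order 6), D_6 (6T3, order 12), C_3 x S_3 (6T5, order 18), A_4 x C_2 (6T6, order 24), S_4 (6T8, order 24), S_3 x S_3 (6T9, order 36), S_4 x C_2 (6T11, order 48), (S_3 x S_3) : C_2 (6T13, order 72), PGL(2,5) (6T14, order 120), S_6 (6T16, order 720). By Dedekind's theorem, for a prime p not dividing disc(f) the degrees of the irreducible factors of f mod p form the cycle type of an element of G. Factoring f modulo the 23 such primes p <= 101 (skipping 2, 5, 37, which divide the discriminant), each new pattern first appears at: mod 3: f = (x^3 + 2x + 2)(x^3 + 2x^2 + 2x + 2), pattern 3+3; mod 13: f = (x^2 + 2x + 9)(x^2 + 2x + 12)(x^2 + 9x + 10), pattern 2+2+2; mod 67: f = (x + 11)(x + 38)(x + 41)(x + 44)(x + 58)(x + 63), pattern 1+1+1+1+1+1. No other pattern occurs in this range, so the set of observed cycle types is {3+3, 2+2+2, 1+1+1+1+1+1}. The candidates containing elements of all these cycle types are C_6 (6T1) of order 6, S_3 (6T2) of order 6, D_6 (6T3) of order 12, C_3 x S_3 (6T5) of order 18, A_4 x C_2 (6T6) of order 24, S_4 (6T8) of order 24, S_3 x S_3 (6T9) of order 36, S_4 x C_2 (6T11) of order 48, (S_3 x S_3) : C_2 (6T13) of order 72, PGL(2,5) (6T14) of order 120, S_6 (6T16) of order 720; the others are excluded. The observed types are precisely the cycle types that occur in S_3 (6T2). Each of the other remaining candidates has further cycle types, and by the Chebotarev density theorem the matching factorization patterns would occur for a proportion of primes equal to their share of the group: C_6 (6T1) additionally contains elements of type 6 (2 of its 6 elements, about 33% of primes); D_6 (6T3) additionally contains elements of type 6, 2+2+1+1 (5 of its 12 elements, about 42% of primes); C_3 x S_3 (6T5) additionally contains elements of type 6, 3+1+1+1 (10 of its 18 elements, about 56% of primes); A_4 x C_2 (6T6) additionally contains elements of type 6, 2+2+1+1, 2+1+1+1+1 (14 of its 24 elements, about 58% of primes); S_4 (6T8) additionally contains elements of type 4+1+1, 2+2+1+1 (9 of its 24 elements, about 38% of primes); S_3 x S_3 (6T9) additionally contains elements of type 6, 3+1+1+1, 2+2+1+1 (25 of its 36 elements, about 69% of primes); S_4 x C_2 (6T11) additionally contains elements of type 6, 4+2, 4+1+1, 2+2+1+1, 2+1+1+1+1 (32 of its 48 elements, about 67% of primes); (S_3 x S_3) : C_2 (6T13) additionally contains elements of type 6, 4+2, 3+2+1, 3+1+1+1, 2+2+1+1, 2+1+1+1+1 (61 of its 72 elements, about 85% of primes); PGL(2,5) (6T14) additionally contains elements of type 6, 5+1, 4+1+1, 2+2+1+1 (89 of its 120 elements, about 74% of primes); S_6 (6T16) additionally contains elements of type 6, 5+1, 4+2, 4+1+1, 3+2+1, 3+1+1+1, 2+2+1+1, 2+1+1+1+1 (664 of its 720 elements, about 92% of primes). None of the 23 primes tested shows any such pattern (for each of these groups the chance of that is below 10^-4), which rules them out. Hence G = S_3 (6T2), of order 6.

S_3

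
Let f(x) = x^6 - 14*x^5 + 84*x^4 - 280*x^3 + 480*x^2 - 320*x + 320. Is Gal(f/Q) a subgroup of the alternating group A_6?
Yes

The polynomial is irreducible of degree 6 over Q. Its discriminant is 564385546240000 = 23756800^2, a perfect square. A Galois group lies in the alternating group exactly when the discriminant is a square in Q, so the Galois group ((C_3 x C_3) : C_4) is contained in A_6.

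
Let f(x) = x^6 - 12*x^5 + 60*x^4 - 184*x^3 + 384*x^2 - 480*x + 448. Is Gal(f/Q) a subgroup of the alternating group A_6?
No

The polynomial is irreducible of degree 6 over Q. Its discriminant is -190210142896128, which is not a perfect square. A Galois group lies in the alternating group exactly when the discriminant is a square in Q, so the Galois group (C_3 x S_3) is not contained in A_6.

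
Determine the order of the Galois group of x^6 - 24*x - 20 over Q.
The degree of the splitting field over Q equals the order of the Galois group, so first determine the group. The polynomial f is an irreducible sextic over Q, so G = Gal(f/Q) is one of the 16 transitive subgroups 6T1, ..., 6T16 of S_6. The discriminant of f is 746496000000 = 864000^2, a perfect square, so G is contained in A_6. The transitive groups of degree 6 contained in A_6 are: A_4 (6T4, order 12), S_4 (6T7, order 24), (C_3 x C_3) : C_4 (6T10, order 36), PSL(2,5) (6T12, order 60), A_6 (6T15, order 360). By Dedekind's theorem, for a prime p not dividing disc(f) the degrees of the irreducible factors of f mod p form the cycle type of an element of G. Factoring f modulo the 6 such primes p <= 23 (skipping 2, 3, 5, which divide the discriminant), each new pattern first appears at: mod 7: f = (x + 4)(x^5 + 3x^4 + 2x^3 + 6x^2 + 4x + 2), pattern 5+1; mod 23: f = (x + 2)(x + 11)(x + 16)(x^3 + 17x^2 + 13x + 7), pattern 3+1+1+1. No other pattern occurs in this range, so the set of observed cycle types is {5+1, 3+1+1+1}. Among the candidates above, the only group containing elements of all these cycle types is A_6 (6T15) — each of A_4 (6T4), S_4 (6T7), (C_3 x C_3) : C_4 (6T10), PSL(2,5) (6T12) lacks at least one of them. Hence G = A_6 (6T15), of order 360. The Galois group A_6 (6T15) has order 360, so the splitting field has degree 360 over Q.

360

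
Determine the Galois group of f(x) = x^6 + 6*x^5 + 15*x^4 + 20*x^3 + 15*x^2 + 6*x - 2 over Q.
6T3: D_6

The polynomial f is an irreducible sextic over Q, so G = Gal(f/Q) is one of the 16 transitive subgroups 6T1, ..., 6T16 of S_6. The discriminant of f is 11337408, which is not a perfect square, so G is not contained in A_6. The transitive groups of degree 6 not contained in A_6 are: C_6 (6T1, order 6), S_3 (6T2, order 6), D_6 (6T3, order 12), C_3 x S_3 (6T5, order 18), A_4 x C_2 (6T6, order 24), S_4 (6T8, order 24), S_3 x S_3 (6T9, order 36), S_4 x C_2 (6T11, order 48), (S_3 x S_3) : C_2 (6T13, order 72), PGL(2,5) (6T14, order 120), S_6 (6T16, order 720). By Dedekind's theorem, for a prime p not dividing disc(f) the degrees of the irreducible factors of f mod p form the cycle type of an element of G. Factoring f modulo the 79 such primes p <= 419 (skipping 2, 3, which divide the discriminant), each new pattern first appears at: mod 5: f = (x^2 + 2)(x^2 + 2x + 4)(x^2 + 4x + 1), pattern 2+2+2; mod 7: f = (x^6 + 6x^5 + x^4 + 6x^3 + x^2 + 6x + 5), pattern 6; mod 11: f = (x + 4)(x + 9)(x^2 + 5x + 2)(x^2 + 10x + 7), pattern 2+2+1+1; mod 13: f = (x^3 + 3x^2 + 3x + 5)(x^3 + 3x^2 + 3x + 10), pattern 3+3; mod 61: f = (x + 3)(x + 27)(x + 29)(x + 34)(x + 36)(x + 60), pattern 1+1+1+1+1+1. No other pattern occurs in this range, so the set of observed cycle types is {2+2+2, 6, 2+2+1+1, 3+3, 1+1+1+1+1+1}. The candidates containing elements of all these cycle types are D_6 (6T3) of order 12, A_4 x C_2 (6T6) of order 24, S_3 x S_3 (6T9) of order 36, S_4 x C_2 (6T11) of order 48, (S_3 x S_3) : C_2 (6T13) of order 72, PGL(2,5) (6T14) of order 120, S_6 (6T16) of order 720; the others are excluded. The observed types are precisely the cycle types that occur in D_6 (6T3). Each of the other remaining candidates has further cycle types, and by the Chebotarev density theorem the matching factorization patterns would occur for a proportion of primes equal to their share of the group: A_4 x C_2 (6T6) additionally contains elements of type 2+1+1+1+1 (3 of its 24 elements, about 12% of primes); S_3 x S_3 (6T9) additionally contains elements of type 3+1+1+1 (4 of its 36 elements, about 11% of primes); S_4 x C_2 (6T11) additionally contains elements of type 4+2, 4+1+1, 2+1+1+1+1 (15 of its 48 elements, about 31% of primes); (S_3 x S_3) : C_2 (6T13) additionally contains elements of type 4+2, 3+2+1, 3+1+1+1, 2+1+1+1+1 (40 of its 72 elements, about 56% of primes); PGL(2,5) (6T14) additionally contains elements of type 5+1, 4+1+1 (54 of its 120 elements, about 45% of primes); S_6 (6T16) additionally contains elements of type 5+1, 4+2, 4+1+1, 3+2+1, 3+1+1+1, 2+1+1+1+1 (499 of its 720 elements, about 69% of primes). None of the 79 primes tested shows any such pattern (for each of these groups the chance of that is below 10^-4), which rules them out. Hence G = D_6 (6T3), of order 12.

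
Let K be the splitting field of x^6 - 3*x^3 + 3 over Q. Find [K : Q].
18

The degree of the splitting field over Q equals the order of the Galois group, so first determine the group. The polynomial f is an irreducible sextic over Q, so G = Gal(f/Q) is one of the 16 transitive subgroups 6T1, ..., 6T16 of S_6. The discriminant of f is -177147, which is not a perfect square, so G is not contained in A_6. The transitive groups of degree 6 not contained in A_6 are: C_6 (6T1, order 6), S_3 (6T2, order 6), D_6 (6T3, order 12), C_3 x S_3 (6T5, order 18), A_4 x C_2 (6T6, order 24), S_4 (6T8, order 24), S_3 x S_3 (6T9, order 36), S_4 x C_2 (6T11, order 48), (S_3 x S_3) : C_2 (6T13, order 72), PGL(2,5) (6T14, order 120), S_6 (6T16, order 720). By Dedekind's theorem, for a prime p not dividing disc(f) the degrees of the irreducible factors of f mod p form the cycle type of an element of G. Factoring f modulo the 33 such primes p <= 139 (skipping 3, which divides the discriminant), each new pattern first appears at: mod 2: f = (x^6 + x^3 + 1), pattern 6; mod 7: f = (x + 1)(x + 2)(x + 4)(x^3 + 3), pattern 3+1+1+1; mod 17: f = (x^2 + x + 7)(x^2 + 4x + 7)(x^2 + 12x + 7), pattern 2+2+2; mod 19: f = (x^3 + 6)(x^3 + 10), pattern 3+3; mod 73: f = (x + 13)(x + 21)(x + 22)(x + 29)(x + 30)(x + 31), pattern 1+1+1+1+1+1. No other pattern occurs in this range, so the set of observed cycle types is {6, 3+1+1+1, 2+2+2, 3+3, 1+1+1+1+1+1}. The candidates containing elements of all these cycle types are C_3 x S_3 (6T5) of order 18, S_3 x S_3 (6T9) of order 36, (S_3 x S_3) : C_2 (6T13) of order 72, S_6 (6T16) of order 720; the others are excluded. The observed types are precisely the cycle types that occur in C_3 x S_3 (6T5). Each of the other remaining candidates has further cycle types, and by the Chebotarev density theorem the matching factorization patterns would occur for a proportion of primes equal to their share of the group: S_3 x S_3 (6T9) additionally contains elements of type 2+2+1+1 (9 of its 36 elements, about 25% of primes); (S_3 x S_3) : C_2 (6T13) additionally contains elements of type 4+2, 3+2+1, 2+2+1+1, 2+1+1+1+1 (45 of its 72 elements, about 62% of primes); S_6 (6T16) additionally contains elements of type 5+1, 4+2, 4+1+1, 3+2+1, 2+2+1+1, 2+1+1+1+1 (504 of its 720 elements, about 70% of primes). None of the 33 primes tested shows any such pattern (for each of these groups the chance of that is below 10^-4), which rules them out. Hence G = C_3 x S_3 (6T5), of order 18. The Galois group C_3 x S_3 (6T5) has order 18, so the splitting field has degree 18 over Q.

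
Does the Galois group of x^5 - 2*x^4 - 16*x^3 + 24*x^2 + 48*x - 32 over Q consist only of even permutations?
The polynomial is irreducible of degree 5 over Q. Its discriminant is 15352201216 = 123904^2, a perfect square. A Galois group lies in the alternating group exactly when the discriminant is a square in Q, so the Galois group (C_5) is contained in A_5.

Yes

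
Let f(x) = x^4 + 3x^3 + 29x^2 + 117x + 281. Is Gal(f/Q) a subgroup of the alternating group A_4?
No

The polynomial is irreducible of degree 4 over Q. Its discriminant is 3314025125, which is not a perfect square. A Galois group lies in the alternating group exactly when the discriminant is a square in Q, so the Galois group (C_4) is not contained in A_4.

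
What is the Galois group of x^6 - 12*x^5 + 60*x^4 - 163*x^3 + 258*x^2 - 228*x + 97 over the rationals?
C_3 x S_3

The polynomial f is an irreducible sextic over Q, so G = Gal(f/Q) is one of the 16 transitive subgroups 6T1, ..., 6T16 of S_6. The discriminant of f is -1162261467, which is not a perfect square, so G is not contained in A_6. The transitive groups of degree 6 not contained in A_6 are: C_6 (6T1, order 6), S_3 (6T2, order 6), D_6 (6T3, order 12), C_3 x S_3 (6T5, order 18), A_4 x C_2 (6T6, order 24), S_4 (6T8, order 24), S_3 x S_3 (6T9, order 36), S_4 x C_2 (6T11, order 48), (S_3 x S_3) : C_2 (6T13, order 72), PGL(2,5) (6T14, order 120), S_6 (6T16, order 720). By Dedekind's theorem, for a prime p not dividing disc(f) the degrees of the irreducible factors of f mod p form the cycle type of an element of G. Factoring f modulo the 33 such primes p <= 139 (skipping 3, which divides the discriminant), each new pattern first appears at: mod 2: f = (x^6 + x^3 + 1), pattern 6; mod 7: f = (x + 1)(x + 3)(x + 4)(x^3 + x^2 + 5x + 4), pattern 3+1+1+1; mod 17: f = (x^2 + 2x + 7)(x^2 + 9x + 10)(x^2 + 11x + 6), pattern 2+2+2; mod 19: f = (x^3 + 13x^2 + 12x + 6)(x^3 + 13x^2 + 12x + 13), pattern 3+3; mod 73: f = (x + 25)(x + 33)(x + 47)(x + 48)(x + 59)(x + 68), pattern 1+1+1+1+1+1. No other pattern occurs in this range, so the set of observed cycle types is {6, 3+1+1+1, 2+2+2, 3+3, 1+1+1+1+1+1}. The candidates containing elements of all these cycle types are C_3 x S_3 (6T5) of order 18, S_3 x S_3 (6T9) of order 36, (S_3 x S_3) : C_2 (6T13) of order 72, S_6 (6T16) of order 720; the others are excluded. The observed types are precisely the cycle types that occur in C_3 x S_3 (6T5). Each of the other remaining candidates has further cycle types, and by the Chebotarev density theorem the matching factorization patterns would occur for a proportion of primes equal to their share of the group: S_3 x S_3 (6T9) additionally contains elements of type 2+2+1+1 (9 of its 36 elements, about 25% of primes); (S_3 x S_3) : C_2 (6T13) additionally contains elements of type 4+2, 3+2+1, 2+2+1+1, 2+1+1+1+1 (45 of its 72 elements, about 62% of primes); S_6 (6T16) additionally contains elements of type 5+1, 4+2, 4+1+1, 3+2+1, 2+2+1+1, 2+1+1+1+1 (504 of its 720 elements, about 70% of primes). None of the 33 primes tested shows any such pattern (for each of these groups the chance of that is below 10^-4), which rules them out. Hence G = C_3 x S_3 (6T5), of order 18.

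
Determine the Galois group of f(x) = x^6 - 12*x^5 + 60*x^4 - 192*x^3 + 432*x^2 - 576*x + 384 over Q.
The polynomial f is an irreducible sextic over Q, so G = Gal(f/Q) is one of the 16 transitive subgroups 6T1, ..., 6T16 of S_6. The discriminant of f is 1352605460594688, which is not a perfect square, so G is not contained in A_6. The transitive groups of degree 6 not contained in A_6 are: C_6 (6T1, order 6), S_3 (6T2, order 6), D_6 (6T3, order 12), C_3 x S_3 (6T5, order 18), A_4 x C_2 (6T6, order 24), S_4 (6T8, order 24), S_3 x S_3 (6T9, order 36), S_4 x C_2 (6T11, order 48), (S_3 x S_3) : C_2 (6T13, order 72), PGL(2,5) (6T14, order 120), S_6 (6T16, order 720). By Dedekind's theorem, for a prime p not dividing disc(f) the degrees of the irreducible factors of f mod p form the cycle type of an element of G. Factoring f modulo the 79 such primes p <= 419 (skipping 2, 3, which divide the discriminant), each new pattern first appears at: mod 5: f = (x^6 + 3x^5 + 3x^3 + 2x^2 + 4x + 4), pattern 6; mod 7: f = (x^2 + 4)(x^2 + 4x + 6)(x^2 + 5x + 2), pattern 2+2+2; mod 11: f = (x + 5)(x + 8)(x^2 + 1)(x^2 + 8x + 3), pattern 2+2+1+1; mod 13: f = (x^3 + 7x^2 + 12x + 8)(x^3 + 7x^2 + 12x + 9), pattern 3+3; mod 97: f = (x + 2)(x + 33)(x + 41)(x + 48)(x + 59)(x + 96), pattern 1+1+1+1+1+1. No other pattern occurs in this range, so the set of observed cycle types is {6, 2+2+2, 2+2+1+1, 3+3, 1+1+1+1+1+1}. The candidates containing elements of all these cycle types are D_6 (6T3) of order 12, A_4 x C_2 (6T6) of order 24, S_3 x S_3 (6T9) of order 36, S_4 x C_2 (6T11) of order 48, (S_3 x S_3) : C_2 (6T13) of order 72, PGL(2,5) (6T14) of order 120, S_6 (6T16) of order 720; the others are excluded. The observed types are precisely the cycle types that occur in D_6 (6T3). Each of the other remaining candidates has further cycle types, and by the Chebotarev density theorem the matching factorization patterns would occur for a proportion of primes equal to their share of the group: A_4 x C_2 (6T6) additionally contains elements of type 2+1+1+1+1 (3 of its 24 elements, about 12% of primes); S_3 x S_3 (6T9) additionally contains elements of type 3+1+1+1 (4 of its 36 elements, about 11% of primes); S_4 x C_2 (6T11) additionally contains elements of type 4+2, 4+1+1, 2+1+1+1+1 (15 of its 48 elements, about 31% of primes); (S_3 x S_3) : C_2 (6T13) additionally contains elements of type 4+2, 3+2+1, 3+1+1+1, 2+1+1+1+1 (40 of its 72 elements, about 56% of primes); PGL(2,5) (6T14) additionally contains elements of type 5+1, 4+1+1 (54 of its 120 elements, about 45% of primes); S_6 (6T16) additionally contains elements of type 5+1, 4+2, 4+1+1, 3+2+1, 3+1+1+1, 2+1+1+1+1 (499 of its 720 elements, about 69% of primes). None of the 79 primes tested shows any such pattern (for each of these groups the chance of that is below 10^-4), which rules them out. Hence G = D_6 (6T3), of order 12.

D_6 (order 12)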